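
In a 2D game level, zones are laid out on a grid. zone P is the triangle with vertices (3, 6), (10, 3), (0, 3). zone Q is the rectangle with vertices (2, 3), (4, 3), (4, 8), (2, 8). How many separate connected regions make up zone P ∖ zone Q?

zone P ∖ zone Q splits into 2 disjoint pieces (area 7.7143, area 2).

2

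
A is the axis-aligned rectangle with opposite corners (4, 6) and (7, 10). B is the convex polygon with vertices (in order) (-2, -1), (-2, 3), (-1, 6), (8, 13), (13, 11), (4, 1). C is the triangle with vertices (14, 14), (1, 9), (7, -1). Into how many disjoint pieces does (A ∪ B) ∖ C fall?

3

(A ∪ B) ∖ C splits into 3 disjoint pieces (area 3.2645, area 0.2116, area 38.7488).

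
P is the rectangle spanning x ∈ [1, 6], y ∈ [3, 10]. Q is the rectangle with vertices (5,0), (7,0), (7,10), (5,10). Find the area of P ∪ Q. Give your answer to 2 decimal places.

By inclusion–exclusion:
Individual areas: |P| = 35, |Q| = 20.
|P∩Q|: x∈[5,6], y∈[3,10] → 1·7 = 7.
|P ∪ Q| = 55 − 7 = 48.00.

48.00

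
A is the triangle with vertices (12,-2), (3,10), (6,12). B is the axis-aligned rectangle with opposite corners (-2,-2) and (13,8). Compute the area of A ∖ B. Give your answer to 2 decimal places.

10.93

|A| = 27, |A∩B| = 16.0714.
|A ∖ B| = |A| − |A∩B| = 27 − 16.0714 = 10.93.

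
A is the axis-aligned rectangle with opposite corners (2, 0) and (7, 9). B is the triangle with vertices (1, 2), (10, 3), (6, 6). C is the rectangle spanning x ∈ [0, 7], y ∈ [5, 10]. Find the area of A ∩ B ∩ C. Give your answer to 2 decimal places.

The intersection is the polygon with vertices (6,6), (7,5.25), (7,5), (4.75,5).
By the shoelace formula its area is 1.25.

1.25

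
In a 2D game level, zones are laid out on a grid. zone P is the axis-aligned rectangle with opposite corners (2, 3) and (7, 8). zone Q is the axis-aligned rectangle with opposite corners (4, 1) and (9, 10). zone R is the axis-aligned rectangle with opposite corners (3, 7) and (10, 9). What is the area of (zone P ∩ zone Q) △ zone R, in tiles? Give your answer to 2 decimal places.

23.00

|zone P ∩ zone Q| = 15.
|(zone P ∩ zone Q) ∩ zone R| = 3.
|(zone P ∩ zone Q) △ zone R| = 15 + 14 − 6 = 23.00.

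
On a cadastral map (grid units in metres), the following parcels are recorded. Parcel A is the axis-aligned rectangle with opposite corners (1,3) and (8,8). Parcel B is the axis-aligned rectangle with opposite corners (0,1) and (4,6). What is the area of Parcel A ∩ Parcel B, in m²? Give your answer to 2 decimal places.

9.00

|Parcel A∩Parcel B|: x∈[1,4], y∈[3,6] → 3·3 = 9.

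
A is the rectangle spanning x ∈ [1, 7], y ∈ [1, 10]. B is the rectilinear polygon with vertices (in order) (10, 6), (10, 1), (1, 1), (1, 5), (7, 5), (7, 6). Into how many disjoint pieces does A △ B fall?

1

A △ B is a single connected region.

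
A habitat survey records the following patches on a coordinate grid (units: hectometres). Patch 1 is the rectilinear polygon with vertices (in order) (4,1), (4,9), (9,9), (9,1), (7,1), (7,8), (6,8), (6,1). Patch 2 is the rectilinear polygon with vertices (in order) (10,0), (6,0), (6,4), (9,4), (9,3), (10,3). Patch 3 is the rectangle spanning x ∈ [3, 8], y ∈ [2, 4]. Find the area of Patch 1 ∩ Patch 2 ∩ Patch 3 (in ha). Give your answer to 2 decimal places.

2.00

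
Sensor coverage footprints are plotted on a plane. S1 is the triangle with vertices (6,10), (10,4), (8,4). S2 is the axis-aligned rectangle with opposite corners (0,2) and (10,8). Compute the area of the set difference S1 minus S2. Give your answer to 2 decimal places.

0.67

|S1| = 6, |S1∩S2| = 5.3333.
|S1 ∖ S2| = |S1| − |S1∩S2| = 6 − 5.3333 = 0.67.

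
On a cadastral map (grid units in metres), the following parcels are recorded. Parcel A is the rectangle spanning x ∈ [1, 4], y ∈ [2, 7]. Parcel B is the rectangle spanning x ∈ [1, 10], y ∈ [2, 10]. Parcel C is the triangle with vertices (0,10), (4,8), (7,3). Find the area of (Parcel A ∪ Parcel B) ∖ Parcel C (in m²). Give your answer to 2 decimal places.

65.25

|Parcel A ∪ Parcel B| = 72.
|(Parcel A ∪ Parcel B) ∩ Parcel C| = 6.75.
|(Parcel A ∪ Parcel B) ∖ Parcel C| = 72 − 6.75 = 65.25.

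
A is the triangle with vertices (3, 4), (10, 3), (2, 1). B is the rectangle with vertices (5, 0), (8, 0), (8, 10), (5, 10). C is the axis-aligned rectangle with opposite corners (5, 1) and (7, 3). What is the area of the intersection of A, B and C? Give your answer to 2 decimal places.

2.00

The intersection is the polygon with vertices (5,1.75), (5,3), (7,3), (7,2.25).
By the shoelace formula its area is 2.00.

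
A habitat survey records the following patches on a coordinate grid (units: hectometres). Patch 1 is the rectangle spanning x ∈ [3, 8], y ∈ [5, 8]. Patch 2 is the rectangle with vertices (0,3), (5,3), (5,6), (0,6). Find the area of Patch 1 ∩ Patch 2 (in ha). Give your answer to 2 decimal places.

2.00

|Patch 1∩Patch 2|: x∈[3,5], y∈[5,6] → 2·1 = 2.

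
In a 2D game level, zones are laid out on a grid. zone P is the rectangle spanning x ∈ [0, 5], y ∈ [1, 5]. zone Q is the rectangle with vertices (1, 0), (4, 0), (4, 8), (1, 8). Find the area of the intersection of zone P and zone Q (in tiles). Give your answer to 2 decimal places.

12.00

|zone P∩zone Q|: x∈[1,4], y∈[1,5] → 3·4 = 12.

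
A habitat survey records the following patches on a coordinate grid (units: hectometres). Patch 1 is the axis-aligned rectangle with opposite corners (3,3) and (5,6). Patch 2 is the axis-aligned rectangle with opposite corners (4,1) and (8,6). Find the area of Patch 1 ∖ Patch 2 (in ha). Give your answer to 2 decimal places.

|Patch 1∩Patch 2|: x∈[4,5], y∈[3,6] → 1·3 = 3.
|Patch 1| = 6.
|Patch 1 ∖ Patch 2| = |Patch 1| − |Patch 1∩Patch 2| = 6 − 3 = 3.00.

3.00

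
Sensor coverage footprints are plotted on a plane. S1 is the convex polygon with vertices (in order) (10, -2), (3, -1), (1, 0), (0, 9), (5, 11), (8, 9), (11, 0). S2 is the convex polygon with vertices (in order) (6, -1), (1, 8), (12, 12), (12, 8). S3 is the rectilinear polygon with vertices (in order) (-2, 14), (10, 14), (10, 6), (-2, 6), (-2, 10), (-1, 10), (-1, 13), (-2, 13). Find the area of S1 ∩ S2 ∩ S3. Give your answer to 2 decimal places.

The intersection is the polygon with vertices (9,6), (2.111,6), (1,8), (6.5,10), (8,9).
By the shoelace formula its area is 22.14.

22.14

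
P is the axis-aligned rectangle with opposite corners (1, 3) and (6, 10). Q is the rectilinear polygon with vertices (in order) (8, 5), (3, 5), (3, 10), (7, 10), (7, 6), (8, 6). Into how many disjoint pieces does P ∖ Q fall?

P ∖ Q is a single connected region.

1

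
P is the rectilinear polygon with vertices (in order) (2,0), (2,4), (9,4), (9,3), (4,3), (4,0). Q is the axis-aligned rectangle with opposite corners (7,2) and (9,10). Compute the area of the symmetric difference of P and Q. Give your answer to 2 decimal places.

|P| = 13, |Q| = 16, |P∩Q| = 2.
|P △ Q| = |P| + |Q| − 2·|P∩Q| = 13 + 16 − 4 = 25.00.

25.00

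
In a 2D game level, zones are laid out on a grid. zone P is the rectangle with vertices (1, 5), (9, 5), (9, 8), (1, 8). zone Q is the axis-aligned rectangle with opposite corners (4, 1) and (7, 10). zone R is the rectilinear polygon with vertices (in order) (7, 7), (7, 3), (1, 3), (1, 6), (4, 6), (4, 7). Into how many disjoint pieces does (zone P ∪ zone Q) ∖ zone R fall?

(zone P ∪ zone Q) ∖ zone R splits into 2 disjoint pieces (area 21, area 6).

2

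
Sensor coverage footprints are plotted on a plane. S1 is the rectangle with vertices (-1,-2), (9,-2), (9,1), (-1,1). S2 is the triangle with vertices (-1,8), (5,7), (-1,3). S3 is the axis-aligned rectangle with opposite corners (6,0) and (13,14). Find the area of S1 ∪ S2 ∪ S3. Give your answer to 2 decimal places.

By inclusion–exclusion:
Individual areas: |S1| = 30, |S2| = 15, |S3| = 98.
|S1∩S2| = 0.
|S1∩S3|: x∈[6,9], y∈[0,1] → 3·1 = 3.
|S2∩S3| = 0.
|S1∩S2∩S3| = 0.
|S1 ∪ S2 ∪ S3| = 143 − 3 + 0 = 140.00.

140.00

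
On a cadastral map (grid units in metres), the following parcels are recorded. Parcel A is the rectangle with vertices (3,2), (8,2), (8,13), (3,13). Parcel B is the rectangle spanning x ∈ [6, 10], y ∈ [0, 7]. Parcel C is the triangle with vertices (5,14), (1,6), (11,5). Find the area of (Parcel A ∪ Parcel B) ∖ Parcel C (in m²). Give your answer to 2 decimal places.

|Parcel A ∪ Parcel B| = 73.
|(Parcel A ∪ Parcel B) ∩ Parcel C| = 34.4333.
|(Parcel A ∪ Parcel B) ∖ Parcel C| = 73 − 34.4333 = 38.57.

38.57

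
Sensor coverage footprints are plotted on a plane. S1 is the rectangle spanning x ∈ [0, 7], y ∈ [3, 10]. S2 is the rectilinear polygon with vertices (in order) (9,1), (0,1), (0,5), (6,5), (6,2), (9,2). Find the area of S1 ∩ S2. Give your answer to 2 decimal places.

The intersection is the polygon with vertices (0,5), (6,5), (6,3), (0,3).
By the shoelace formula its area is 12.00.

12.00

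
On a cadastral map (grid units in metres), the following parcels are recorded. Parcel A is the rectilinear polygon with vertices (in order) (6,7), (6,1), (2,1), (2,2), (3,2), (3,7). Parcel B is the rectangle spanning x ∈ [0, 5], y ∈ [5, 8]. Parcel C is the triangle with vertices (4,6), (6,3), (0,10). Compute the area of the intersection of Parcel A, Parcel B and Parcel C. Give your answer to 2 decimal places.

The intersection is the polygon with vertices (4.286,5), (3,6.5), (3,7), (4,6), (4.667,5).
By the shoelace formula its area is 0.87.

0.87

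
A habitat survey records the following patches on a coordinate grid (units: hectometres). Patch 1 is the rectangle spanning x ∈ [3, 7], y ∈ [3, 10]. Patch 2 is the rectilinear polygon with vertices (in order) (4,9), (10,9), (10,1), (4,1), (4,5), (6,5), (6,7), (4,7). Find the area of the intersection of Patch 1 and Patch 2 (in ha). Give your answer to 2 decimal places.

14.00

The intersection is the polygon with vertices (7,3), (4,3), (4,5), (6,5), (6,7), (4,7), (4,9), (7,9).
By the shoelace formula its area is 14.00.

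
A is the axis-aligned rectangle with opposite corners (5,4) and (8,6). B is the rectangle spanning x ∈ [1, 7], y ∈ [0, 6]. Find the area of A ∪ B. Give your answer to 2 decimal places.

By inclusion–exclusion:
Individual areas: |A| = 6, |B| = 36.
|A∩B|: x∈[5,7], y∈[4,6] → 2·2 = 4.
|A ∪ B| = 42 − 4 = 38.00.

38.00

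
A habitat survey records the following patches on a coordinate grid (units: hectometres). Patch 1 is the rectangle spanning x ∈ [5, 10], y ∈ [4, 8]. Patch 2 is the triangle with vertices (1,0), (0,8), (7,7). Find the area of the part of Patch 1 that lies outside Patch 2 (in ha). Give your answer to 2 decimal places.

17.38

|Patch 1| = 20, |Patch 1∩Patch 2| = 2.619.
|Patch 1 ∖ Patch 2| = |Patch 1| − |Patch 1∩Patch 2| = 20 − 2.619 = 17.38.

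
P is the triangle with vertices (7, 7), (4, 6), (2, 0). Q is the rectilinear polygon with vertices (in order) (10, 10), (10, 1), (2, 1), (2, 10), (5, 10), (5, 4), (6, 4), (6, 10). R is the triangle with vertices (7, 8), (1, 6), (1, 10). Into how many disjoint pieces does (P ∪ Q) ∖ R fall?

(P ∪ Q) ∖ R splits into 2 disjoint pieces (area 57.9571, area 2.5).

2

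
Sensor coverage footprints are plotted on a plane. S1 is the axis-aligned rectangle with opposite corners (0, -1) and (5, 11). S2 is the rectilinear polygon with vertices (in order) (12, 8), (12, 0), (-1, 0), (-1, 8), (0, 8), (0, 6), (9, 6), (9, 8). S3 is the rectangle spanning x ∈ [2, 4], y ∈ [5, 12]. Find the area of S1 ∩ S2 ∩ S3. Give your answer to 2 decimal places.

The intersection is the polygon with vertices (4,6), (4,5), (2,5), (2,6).
By the shoelace formula its area is 2.00.

2.00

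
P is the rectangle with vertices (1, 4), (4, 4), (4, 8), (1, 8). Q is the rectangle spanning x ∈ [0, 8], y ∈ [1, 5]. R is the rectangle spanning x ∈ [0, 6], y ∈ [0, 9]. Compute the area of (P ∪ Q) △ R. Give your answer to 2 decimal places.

|P ∪ Q| = 41.
|(P ∪ Q) ∩ R| = 33.
|(P ∪ Q) △ R| = 41 + 54 − 66 = 29.00.

29.00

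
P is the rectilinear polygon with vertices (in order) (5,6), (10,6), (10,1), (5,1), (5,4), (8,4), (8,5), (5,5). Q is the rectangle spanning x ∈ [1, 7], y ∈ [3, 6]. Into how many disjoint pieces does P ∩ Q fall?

P ∩ Q splits into 2 disjoint pieces (area 2, area 2).

2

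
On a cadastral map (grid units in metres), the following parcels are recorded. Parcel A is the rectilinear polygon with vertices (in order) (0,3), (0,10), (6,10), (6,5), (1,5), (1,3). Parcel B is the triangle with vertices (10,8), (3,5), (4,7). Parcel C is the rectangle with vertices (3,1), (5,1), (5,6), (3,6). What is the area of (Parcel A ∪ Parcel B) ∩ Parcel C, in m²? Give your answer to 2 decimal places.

The region (Parcel A ∪ Parcel B) ∩ Parcel C is the polygon with vertices (3,5), (3,6), (5,6), (5,5).
By the shoelace formula its area is 2.00.

2.00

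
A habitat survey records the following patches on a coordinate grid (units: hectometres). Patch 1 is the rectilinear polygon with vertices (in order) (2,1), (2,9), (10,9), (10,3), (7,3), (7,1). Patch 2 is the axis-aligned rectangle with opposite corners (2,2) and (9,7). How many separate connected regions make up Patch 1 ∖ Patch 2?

2

Patch 1 ∖ Patch 2 splits into 2 disjoint pieces (area 5, area 20).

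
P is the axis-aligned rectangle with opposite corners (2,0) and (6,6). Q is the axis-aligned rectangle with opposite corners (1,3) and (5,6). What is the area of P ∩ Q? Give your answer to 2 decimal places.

|P∩Q|: x∈[2,5], y∈[3,6] → 3·3 = 9.

9.00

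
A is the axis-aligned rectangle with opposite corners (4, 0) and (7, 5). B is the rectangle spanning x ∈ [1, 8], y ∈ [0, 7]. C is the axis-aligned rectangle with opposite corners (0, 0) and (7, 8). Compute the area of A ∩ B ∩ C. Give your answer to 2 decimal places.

The intersection is the polygon with vertices (7,5), (7,0), (4,0), (4,5).
By the shoelace formula its area is 15.00.

15.00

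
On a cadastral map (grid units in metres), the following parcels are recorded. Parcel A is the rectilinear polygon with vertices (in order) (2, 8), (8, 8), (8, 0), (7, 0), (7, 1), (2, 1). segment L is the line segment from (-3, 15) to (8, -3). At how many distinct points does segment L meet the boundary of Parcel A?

2

The segment meets the boundary at (5.556,1), (2,6.818).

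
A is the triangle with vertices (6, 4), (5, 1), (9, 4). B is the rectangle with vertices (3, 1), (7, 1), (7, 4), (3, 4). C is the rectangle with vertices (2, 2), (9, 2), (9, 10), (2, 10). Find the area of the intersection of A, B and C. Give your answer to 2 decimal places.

2.50

The intersection is the polygon with vertices (7,4), (7,2.5), (6.333,2), (5.333,2), (6,4).
By the shoelace formula its area is 2.50.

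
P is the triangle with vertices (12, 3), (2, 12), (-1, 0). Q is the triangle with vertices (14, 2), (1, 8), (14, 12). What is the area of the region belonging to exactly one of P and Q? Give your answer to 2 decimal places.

|P| = 73.5, |Q| = 65, |P∩Q| = 17.4284.
|P △ Q| = |P| + |Q| − 2·|P∩Q| = 73.5 + 65 − 34.8567 = 103.64.

103.64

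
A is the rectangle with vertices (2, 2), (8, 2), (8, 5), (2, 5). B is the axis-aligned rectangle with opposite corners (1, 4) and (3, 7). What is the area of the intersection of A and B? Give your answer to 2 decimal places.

1.00

|A∩B|: x∈[2,3], y∈[4,5] → 1·1 = 1.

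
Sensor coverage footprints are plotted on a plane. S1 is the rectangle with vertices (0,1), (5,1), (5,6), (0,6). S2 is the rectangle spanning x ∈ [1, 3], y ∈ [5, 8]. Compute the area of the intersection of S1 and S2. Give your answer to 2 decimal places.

|S1∩S2|: x∈[1,3], y∈[5,6] → 2·1 = 2.

2.00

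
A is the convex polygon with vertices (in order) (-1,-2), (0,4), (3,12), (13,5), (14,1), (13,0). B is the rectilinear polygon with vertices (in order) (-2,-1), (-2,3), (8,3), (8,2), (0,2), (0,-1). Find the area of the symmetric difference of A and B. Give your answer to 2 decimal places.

|A| = 126.5, |B| = 16, |A∩B| = 10.
|A △ B| = |A| + |B| − 2·|A∩B| = 126.5 + 16 − 20 = 122.50.

122.50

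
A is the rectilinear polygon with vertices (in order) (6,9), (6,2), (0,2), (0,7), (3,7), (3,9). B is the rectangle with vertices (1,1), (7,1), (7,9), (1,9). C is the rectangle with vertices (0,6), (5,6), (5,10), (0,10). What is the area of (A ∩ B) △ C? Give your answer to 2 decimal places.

|A ∩ B| = 31.
|(A ∩ B) ∩ C| = 8.
|(A ∩ B) △ C| = 31 + 20 − 16 = 35.00.

35.00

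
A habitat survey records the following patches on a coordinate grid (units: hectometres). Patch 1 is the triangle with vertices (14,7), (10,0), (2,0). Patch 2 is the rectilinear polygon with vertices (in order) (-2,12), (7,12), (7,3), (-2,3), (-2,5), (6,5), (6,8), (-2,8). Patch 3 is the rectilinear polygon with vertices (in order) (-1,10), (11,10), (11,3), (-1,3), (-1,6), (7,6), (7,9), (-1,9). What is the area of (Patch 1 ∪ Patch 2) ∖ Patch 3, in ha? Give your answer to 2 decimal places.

55.66

|Patch 1 ∪ Patch 2| = 85.
|(Patch 1 ∪ Patch 2) ∩ Patch 3| = 29.3393.
|(Patch 1 ∪ Patch 2) ∖ Patch 3| = 85 − 29.3393 = 55.66.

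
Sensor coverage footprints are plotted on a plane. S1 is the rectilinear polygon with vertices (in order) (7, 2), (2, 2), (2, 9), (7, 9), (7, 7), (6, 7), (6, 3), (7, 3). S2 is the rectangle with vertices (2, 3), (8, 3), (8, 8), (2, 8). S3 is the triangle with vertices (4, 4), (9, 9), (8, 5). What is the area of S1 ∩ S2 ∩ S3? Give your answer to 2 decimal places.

1.50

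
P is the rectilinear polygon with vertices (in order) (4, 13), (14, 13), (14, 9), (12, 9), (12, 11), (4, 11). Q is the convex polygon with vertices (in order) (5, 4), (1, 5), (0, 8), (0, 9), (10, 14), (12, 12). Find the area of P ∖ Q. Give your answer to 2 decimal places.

|P| = 24, |P∩Q| = 11.0625.
|P ∖ Q| = |P| − |P∩Q| = 24 − 11.0625 = 12.94.

12.94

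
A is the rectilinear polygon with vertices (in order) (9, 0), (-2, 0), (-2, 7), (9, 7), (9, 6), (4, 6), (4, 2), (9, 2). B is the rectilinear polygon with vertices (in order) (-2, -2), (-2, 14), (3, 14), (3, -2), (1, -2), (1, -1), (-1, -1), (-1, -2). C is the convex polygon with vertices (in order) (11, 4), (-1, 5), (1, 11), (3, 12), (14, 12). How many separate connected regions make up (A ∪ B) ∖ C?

1

(A ∪ B) ∖ C is a single connected region.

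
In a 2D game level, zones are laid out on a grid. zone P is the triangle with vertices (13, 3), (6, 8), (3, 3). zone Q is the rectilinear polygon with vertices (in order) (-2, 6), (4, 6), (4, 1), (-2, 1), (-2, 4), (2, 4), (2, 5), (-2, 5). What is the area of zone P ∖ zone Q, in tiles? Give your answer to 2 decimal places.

24.17

|zone P| = 25, |zone P∩zone Q| = 0.8333.
|zone P ∖ zone Q| = |zone P| − |zone P∩zone Q| = 25 − 0.8333 = 24.17.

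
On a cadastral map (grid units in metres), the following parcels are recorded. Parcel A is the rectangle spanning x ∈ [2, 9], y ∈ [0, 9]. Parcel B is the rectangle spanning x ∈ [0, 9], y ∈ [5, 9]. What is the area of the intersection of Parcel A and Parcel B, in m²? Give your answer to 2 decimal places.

|Parcel A∩Parcel B|: x∈[2,9], y∈[5,9] → 7·4 = 28.

28.00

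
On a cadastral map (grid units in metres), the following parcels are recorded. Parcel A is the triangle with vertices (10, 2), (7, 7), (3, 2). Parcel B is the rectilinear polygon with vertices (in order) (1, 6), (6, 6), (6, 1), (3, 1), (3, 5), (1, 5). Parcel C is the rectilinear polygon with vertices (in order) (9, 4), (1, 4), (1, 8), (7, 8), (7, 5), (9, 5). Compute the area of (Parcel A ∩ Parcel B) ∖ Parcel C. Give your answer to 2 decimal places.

|Parcel A ∩ Parcel B| = 5.625.
|(Parcel A ∩ Parcel B) ∩ Parcel C| = 1.225.
|(Parcel A ∩ Parcel B) ∖ Parcel C| = 5.625 − 1.225 = 4.40.

4.40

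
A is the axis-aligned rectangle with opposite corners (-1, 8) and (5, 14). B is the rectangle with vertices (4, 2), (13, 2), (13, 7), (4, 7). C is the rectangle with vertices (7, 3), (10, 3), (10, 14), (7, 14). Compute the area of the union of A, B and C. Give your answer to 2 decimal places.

102.00

By inclusion–exclusion:
Individual areas: |A| = 36, |B| = 45, |C| = 33.
|A∩B| = 0 (no overlap).
|A∩C| = 0 (no overlap).
|B∩C|: x∈[7,10], y∈[3,7] → 3·4 = 12.
|A∩B∩C| = 0.
|A ∪ B ∪ C| = 114 − 12 + 0 = 102.00.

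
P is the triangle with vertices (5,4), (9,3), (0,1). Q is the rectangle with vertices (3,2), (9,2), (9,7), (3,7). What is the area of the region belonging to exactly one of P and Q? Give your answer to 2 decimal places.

25.40

|P| = 8.5, |Q| = 30, |P∩Q| = 6.55.
|P △ Q| = |P| + |Q| − 2·|P∩Q| = 8.5 + 30 − 13.1 = 25.40.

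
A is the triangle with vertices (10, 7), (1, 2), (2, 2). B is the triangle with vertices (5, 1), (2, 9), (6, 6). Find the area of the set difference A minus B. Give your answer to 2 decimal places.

|A| = 2.5, |A∩B| = 0.579.
|A ∖ B| = |A| − |A∩B| = 2.5 − 0.579 = 1.92.

1.92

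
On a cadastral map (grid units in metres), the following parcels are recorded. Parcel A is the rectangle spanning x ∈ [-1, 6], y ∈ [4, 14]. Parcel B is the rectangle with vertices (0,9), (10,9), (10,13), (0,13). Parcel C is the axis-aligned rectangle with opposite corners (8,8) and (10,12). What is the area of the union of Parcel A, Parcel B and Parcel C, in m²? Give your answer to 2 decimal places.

88.00

By inclusion–exclusion:
Individual areas: |Parcel A| = 70, |Parcel B| = 40, |Parcel C| = 8.
|Parcel A∩Parcel B|: x∈[0,6], y∈[9,13] → 6·4 = 24.
|Parcel A∩Parcel C| = 0 (no overlap).
|Parcel B∩Parcel C|: x∈[8,10], y∈[9,12] → 2·3 = 6.
|Parcel A∩Parcel B∩Parcel C| = 0.
|Parcel A ∪ Parcel B ∪ Parcel C| = 118 − 30 + 0 = 88.00.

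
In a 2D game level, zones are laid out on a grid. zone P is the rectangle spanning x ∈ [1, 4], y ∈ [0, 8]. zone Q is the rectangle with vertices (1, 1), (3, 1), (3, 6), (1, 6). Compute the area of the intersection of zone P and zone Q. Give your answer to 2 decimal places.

|zone P∩zone Q|: x∈[1,3], y∈[1,6] → 2·5 = 10.

10.00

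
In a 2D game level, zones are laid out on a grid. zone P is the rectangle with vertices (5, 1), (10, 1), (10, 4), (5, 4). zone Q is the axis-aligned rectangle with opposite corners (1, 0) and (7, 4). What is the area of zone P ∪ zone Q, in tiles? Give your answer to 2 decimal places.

By inclusion–exclusion:
Individual areas: |zone P| = 15, |zone Q| = 24.
|zone P∩zone Q|: x∈[5,7], y∈[1,4] → 2·3 = 6.
|zone P ∪ zone Q| = 39 − 6 = 33.00.

33.00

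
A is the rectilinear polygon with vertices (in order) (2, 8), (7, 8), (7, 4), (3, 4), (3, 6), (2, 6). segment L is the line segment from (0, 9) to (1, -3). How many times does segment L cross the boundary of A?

The segment lies entirely outside A and never meets its boundary.

0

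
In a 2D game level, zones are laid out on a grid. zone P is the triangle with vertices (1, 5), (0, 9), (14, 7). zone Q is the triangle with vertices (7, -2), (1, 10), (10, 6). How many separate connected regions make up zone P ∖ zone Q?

zone P ∖ zone Q splits into 2 disjoint pieces (area 7.3805, area 6.344).

2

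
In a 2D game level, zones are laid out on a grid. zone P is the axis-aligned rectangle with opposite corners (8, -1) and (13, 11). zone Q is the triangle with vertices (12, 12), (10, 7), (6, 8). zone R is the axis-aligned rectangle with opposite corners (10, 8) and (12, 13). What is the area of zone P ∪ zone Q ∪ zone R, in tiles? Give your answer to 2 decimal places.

By inclusion–exclusion:
Individual areas: |zone P| = 60, |zone Q| = 11, |zone R| = 10.
|zone P∩zone Q| = 8.6167.
|zone P∩zone R|: x∈[10,12], y∈[8,11] → 2·3 = 6.
|zone Q∩zone R| = 3.4667.
|zone P∩zone Q∩zone R| = 2.9167.
|zone P ∪ zone Q ∪ zone R| = 81 − 18.0833 + 2.9167 = 65.83.

65.83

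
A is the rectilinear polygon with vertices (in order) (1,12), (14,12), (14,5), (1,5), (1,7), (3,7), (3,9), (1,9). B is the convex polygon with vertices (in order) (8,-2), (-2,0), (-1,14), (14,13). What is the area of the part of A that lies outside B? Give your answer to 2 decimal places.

12.60

|A| = 87, |A∩B| = 74.4.
|A ∖ B| = |A| − |A∩B| = 87 − 74.4 = 12.60.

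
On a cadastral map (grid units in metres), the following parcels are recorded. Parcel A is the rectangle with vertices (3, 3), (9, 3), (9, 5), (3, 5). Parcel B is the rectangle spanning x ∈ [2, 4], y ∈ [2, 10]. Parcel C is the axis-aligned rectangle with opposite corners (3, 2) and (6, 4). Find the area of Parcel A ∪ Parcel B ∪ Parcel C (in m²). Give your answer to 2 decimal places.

28.00

By inclusion–exclusion:
Individual areas: |Parcel A| = 12, |Parcel B| = 16, |Parcel C| = 6.
|Parcel A∩Parcel B|: x∈[3,4], y∈[3,5] → 1·2 = 2.
|Parcel A∩Parcel C|: x∈[3,6], y∈[3,4] → 3·1 = 3.
|Parcel B∩Parcel C|: x∈[3,4], y∈[2,4] → 1·2 = 2.
|Parcel A∩Parcel B∩Parcel C| = 1.
|Parcel A ∪ Parcel B ∪ Parcel C| = 34 − 7 + 1 = 28.00.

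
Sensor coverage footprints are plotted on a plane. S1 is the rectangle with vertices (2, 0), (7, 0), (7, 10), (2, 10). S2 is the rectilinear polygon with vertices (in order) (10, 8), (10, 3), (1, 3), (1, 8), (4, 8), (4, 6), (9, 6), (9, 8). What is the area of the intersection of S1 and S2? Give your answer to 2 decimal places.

The intersection is the polygon with vertices (7,3), (2,3), (2,8), (4,8), (4,6), (7,6).
By the shoelace formula its area is 19.00.

19.00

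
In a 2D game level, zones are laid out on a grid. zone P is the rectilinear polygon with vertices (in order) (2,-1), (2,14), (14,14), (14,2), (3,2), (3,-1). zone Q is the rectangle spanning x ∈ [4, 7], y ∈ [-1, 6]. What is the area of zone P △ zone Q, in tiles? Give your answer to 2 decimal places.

144.00

|zone P| = 147, |zone Q| = 21, |zone P∩zone Q| = 12.
|zone P △ zone Q| = |zone P| + |zone Q| − 2·|zone P∩zone Q| = 147 + 21 − 24 = 144.00.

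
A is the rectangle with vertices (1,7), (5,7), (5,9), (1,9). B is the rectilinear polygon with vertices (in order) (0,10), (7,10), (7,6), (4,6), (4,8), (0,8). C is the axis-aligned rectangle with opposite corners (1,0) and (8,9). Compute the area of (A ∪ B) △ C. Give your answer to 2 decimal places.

|A ∪ B| = 23.
|(A ∪ B) ∩ C| = 15.
|(A ∪ B) △ C| = 23 + 63 − 30 = 56.00.

56.00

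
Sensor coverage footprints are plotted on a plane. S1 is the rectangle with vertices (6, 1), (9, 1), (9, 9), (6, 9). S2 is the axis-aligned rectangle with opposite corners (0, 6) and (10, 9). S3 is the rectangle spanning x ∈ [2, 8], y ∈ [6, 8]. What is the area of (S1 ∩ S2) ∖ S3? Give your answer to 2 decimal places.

5.00

|S1 ∩ S2| = 9.
|(S1 ∩ S2) ∩ S3| = 4.
|(S1 ∩ S2) ∖ S3| = 9 − 4 = 5.00.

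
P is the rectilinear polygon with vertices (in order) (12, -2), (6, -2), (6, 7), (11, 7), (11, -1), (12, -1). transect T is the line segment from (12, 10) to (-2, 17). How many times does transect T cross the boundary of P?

0

The segment lies entirely outside P and never meets its boundary.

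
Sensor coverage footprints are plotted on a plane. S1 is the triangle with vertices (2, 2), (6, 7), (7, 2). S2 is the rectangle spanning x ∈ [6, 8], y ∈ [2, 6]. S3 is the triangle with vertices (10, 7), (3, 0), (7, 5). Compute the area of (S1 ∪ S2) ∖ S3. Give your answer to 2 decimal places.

15.67

|S1 ∪ S2| = 18.1.
|(S1 ∪ S2) ∩ S3| = 2.4333.
|(S1 ∪ S2) ∖ S3| = 18.1 − 2.4333 = 15.67.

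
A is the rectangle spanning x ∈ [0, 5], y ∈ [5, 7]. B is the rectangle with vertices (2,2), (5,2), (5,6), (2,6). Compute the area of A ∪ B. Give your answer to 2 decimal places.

By inclusion–exclusion:
Individual areas: |A| = 10, |B| = 12.
|A∩B|: x∈[2,5], y∈[5,6] → 3·1 = 3.
|A ∪ B| = 22 − 3 = 19.00.

19.00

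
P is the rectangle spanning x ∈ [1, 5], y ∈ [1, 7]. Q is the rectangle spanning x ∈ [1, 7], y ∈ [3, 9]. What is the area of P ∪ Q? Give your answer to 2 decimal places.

44.00

By inclusion–exclusion:
Individual areas: |P| = 24, |Q| = 36.
|P∩Q|: x∈[1,5], y∈[3,7] → 4·4 = 16.
|P ∪ Q| = 60 − 16 = 44.00.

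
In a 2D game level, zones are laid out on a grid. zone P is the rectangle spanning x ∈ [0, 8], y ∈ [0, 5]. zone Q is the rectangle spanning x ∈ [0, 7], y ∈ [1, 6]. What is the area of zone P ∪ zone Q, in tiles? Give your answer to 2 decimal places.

47.00

By inclusion–exclusion:
Individual areas: |zone P| = 40, |zone Q| = 35.
|zone P∩zone Q|: x∈[0,7], y∈[1,5] → 7·4 = 28.
|zone P ∪ zone Q| = 75 − 28 = 47.00.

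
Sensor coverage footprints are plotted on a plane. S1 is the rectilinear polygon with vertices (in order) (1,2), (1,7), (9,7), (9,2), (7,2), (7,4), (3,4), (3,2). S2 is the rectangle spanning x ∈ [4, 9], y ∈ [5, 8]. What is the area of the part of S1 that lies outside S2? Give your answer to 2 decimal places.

|S1| = 32, |S1∩S2| = 10.
|S1 ∖ S2| = |S1| − |S1∩S2| = 32 − 10 = 22.00.

22.00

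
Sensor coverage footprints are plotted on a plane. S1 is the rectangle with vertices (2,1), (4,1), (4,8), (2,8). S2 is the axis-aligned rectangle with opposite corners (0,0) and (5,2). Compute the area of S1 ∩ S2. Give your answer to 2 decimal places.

|S1∩S2|: x∈[2,4], y∈[1,2] → 2·1 = 2.

2.00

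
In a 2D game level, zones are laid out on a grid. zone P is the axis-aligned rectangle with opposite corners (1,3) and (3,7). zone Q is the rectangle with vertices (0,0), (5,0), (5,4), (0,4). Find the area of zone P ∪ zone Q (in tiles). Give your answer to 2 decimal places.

26.00

By inclusion–exclusion:
Individual areas: |zone P| = 8, |zone Q| = 20.
|zone P∩zone Q|: x∈[1,3], y∈[3,4] → 2·1 = 2.
|zone P ∪ zone Q| = 28 − 2 = 26.00.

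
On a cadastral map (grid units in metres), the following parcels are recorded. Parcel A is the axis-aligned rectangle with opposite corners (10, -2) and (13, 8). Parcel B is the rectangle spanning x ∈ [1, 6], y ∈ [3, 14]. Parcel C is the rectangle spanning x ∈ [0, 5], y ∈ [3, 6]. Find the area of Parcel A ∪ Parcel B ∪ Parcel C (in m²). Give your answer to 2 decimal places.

By inclusion–exclusion:
Individual areas: |Parcel A| = 30, |Parcel B| = 55, |Parcel C| = 15.
|Parcel A∩Parcel B| = 0 (no overlap).
|Parcel A∩Parcel C| = 0 (no overlap).
|Parcel B∩Parcel C|: x∈[1,5], y∈[3,6] → 4·3 = 12.
|Parcel A∩Parcel B∩Parcel C| = 0.
|Parcel A ∪ Parcel B ∪ Parcel C| = 100 − 12 + 0 = 88.00.

88.00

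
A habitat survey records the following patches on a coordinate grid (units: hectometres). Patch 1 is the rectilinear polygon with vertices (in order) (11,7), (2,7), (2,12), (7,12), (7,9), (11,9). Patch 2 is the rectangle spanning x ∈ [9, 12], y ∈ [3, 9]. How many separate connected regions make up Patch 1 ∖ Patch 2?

1

Patch 1 ∖ Patch 2 is a single connected region.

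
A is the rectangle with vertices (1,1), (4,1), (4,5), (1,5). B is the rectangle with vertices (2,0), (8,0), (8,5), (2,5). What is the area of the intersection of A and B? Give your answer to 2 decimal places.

|A∩B|: x∈[2,4], y∈[1,5] → 2·4 = 8.

8.00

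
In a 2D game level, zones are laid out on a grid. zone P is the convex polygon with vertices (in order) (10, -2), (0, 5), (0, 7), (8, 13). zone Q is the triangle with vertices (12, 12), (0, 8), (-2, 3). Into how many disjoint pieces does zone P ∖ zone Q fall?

zone P ∖ zone Q splits into 2 disjoint pieces (area 50.2639, area 6.8809).

2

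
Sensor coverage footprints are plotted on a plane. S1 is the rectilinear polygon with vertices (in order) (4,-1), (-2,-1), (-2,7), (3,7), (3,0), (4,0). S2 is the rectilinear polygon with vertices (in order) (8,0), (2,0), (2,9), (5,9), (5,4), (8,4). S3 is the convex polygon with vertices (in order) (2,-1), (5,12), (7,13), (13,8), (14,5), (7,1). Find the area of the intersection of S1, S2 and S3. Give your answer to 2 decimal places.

1.28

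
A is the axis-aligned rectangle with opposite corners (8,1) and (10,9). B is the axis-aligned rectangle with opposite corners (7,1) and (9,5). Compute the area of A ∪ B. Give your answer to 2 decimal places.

20.00

By inclusion–exclusion:
Individual areas: |A| = 16, |B| = 8.
|A∩B|: x∈[8,9], y∈[1,5] → 1·4 = 4.
|A ∪ B| = 24 − 4 = 20.00.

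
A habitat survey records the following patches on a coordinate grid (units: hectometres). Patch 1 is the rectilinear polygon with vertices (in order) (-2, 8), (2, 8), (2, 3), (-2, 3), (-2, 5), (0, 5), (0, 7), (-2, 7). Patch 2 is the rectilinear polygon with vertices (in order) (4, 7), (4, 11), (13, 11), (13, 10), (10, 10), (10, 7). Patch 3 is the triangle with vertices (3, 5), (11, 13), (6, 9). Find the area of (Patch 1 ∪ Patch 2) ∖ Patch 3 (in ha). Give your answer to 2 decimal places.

40.00

|Patch 1 ∪ Patch 2| = 43.
|(Patch 1 ∪ Patch 2) ∩ Patch 3| = 3.
|(Patch 1 ∪ Patch 2) ∖ Patch 3| = 43 − 3 = 40.00.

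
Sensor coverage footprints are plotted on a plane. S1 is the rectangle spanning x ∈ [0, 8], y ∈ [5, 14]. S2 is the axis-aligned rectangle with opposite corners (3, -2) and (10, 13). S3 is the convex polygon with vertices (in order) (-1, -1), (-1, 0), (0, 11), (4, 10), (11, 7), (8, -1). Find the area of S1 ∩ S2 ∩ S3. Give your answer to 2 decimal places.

The intersection is the polygon with vertices (3,5), (3,10.25), (4,10), (8,8.286), (8,5).
By the shoelace formula its area is 21.70.

21.70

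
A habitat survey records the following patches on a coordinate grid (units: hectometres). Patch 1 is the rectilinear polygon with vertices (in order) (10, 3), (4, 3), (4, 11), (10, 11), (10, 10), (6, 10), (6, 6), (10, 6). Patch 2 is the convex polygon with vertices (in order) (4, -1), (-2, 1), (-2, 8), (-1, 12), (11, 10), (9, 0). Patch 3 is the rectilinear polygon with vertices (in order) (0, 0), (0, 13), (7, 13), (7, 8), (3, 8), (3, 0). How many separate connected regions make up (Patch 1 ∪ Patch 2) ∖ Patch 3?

2

(Patch 1 ∪ Patch 2) ∖ Patch 3 splits into 2 disjoint pieces (area 69.4833, area 20.5833).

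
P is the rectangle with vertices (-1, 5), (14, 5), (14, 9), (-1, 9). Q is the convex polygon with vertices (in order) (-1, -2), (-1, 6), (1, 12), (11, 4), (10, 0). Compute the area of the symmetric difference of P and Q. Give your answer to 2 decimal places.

|P| = 60, |Q| = 107, |P∩Q| = 31.5.
|P △ Q| = |P| + |Q| − 2·|P∩Q| = 60 + 107 − 63 = 104.00.

104.00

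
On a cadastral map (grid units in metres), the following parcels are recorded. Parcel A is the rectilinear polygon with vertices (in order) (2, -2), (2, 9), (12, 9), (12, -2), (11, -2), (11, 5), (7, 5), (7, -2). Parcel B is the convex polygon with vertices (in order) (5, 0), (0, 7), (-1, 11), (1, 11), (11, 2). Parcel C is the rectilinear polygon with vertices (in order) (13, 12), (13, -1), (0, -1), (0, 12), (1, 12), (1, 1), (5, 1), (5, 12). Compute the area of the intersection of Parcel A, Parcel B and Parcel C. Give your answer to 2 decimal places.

12.89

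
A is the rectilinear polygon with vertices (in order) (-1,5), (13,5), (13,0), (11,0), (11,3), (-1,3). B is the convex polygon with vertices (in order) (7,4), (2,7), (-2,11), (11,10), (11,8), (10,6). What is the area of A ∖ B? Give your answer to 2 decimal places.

32.42

|A| = 34, |A∩B| = 1.5833.
|A ∖ B| = |A| − |A∩B| = 34 − 1.5833 = 32.42.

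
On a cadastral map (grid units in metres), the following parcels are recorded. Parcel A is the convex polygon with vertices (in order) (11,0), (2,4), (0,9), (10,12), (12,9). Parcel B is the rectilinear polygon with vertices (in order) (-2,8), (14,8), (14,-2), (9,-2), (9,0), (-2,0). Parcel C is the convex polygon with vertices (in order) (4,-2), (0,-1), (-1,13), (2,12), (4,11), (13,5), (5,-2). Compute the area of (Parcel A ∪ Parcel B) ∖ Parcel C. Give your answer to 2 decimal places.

69.30

|Parcel A ∪ Parcel B| = 167.7444.
|(Parcel A ∪ Parcel B) ∩ Parcel C| = 98.4404.
|(Parcel A ∪ Parcel B) ∖ Parcel C| = 167.7444 − 98.4404 = 69.30.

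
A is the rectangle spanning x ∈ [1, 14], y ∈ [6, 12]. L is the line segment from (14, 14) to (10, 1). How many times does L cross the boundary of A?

The segment meets the boundary at (11.538,6), (13.385,12).

2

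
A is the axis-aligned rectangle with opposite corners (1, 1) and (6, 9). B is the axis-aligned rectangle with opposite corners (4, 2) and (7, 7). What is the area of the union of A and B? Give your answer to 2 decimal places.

By inclusion–exclusion:
Individual areas: |A| = 40, |B| = 15.
|A∩B|: x∈[4,6], y∈[2,7] → 2·5 = 10.
|A ∪ B| = 55 − 10 = 45.00.

45.00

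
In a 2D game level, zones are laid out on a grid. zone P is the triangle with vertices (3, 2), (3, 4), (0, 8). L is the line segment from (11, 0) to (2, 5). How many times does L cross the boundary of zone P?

1

The segment meets the boundary at (2.429,4.762).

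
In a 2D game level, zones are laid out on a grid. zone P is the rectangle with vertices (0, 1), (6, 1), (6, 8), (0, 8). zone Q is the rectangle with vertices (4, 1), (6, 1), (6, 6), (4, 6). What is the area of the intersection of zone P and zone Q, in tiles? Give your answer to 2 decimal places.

|zone P∩zone Q|: x∈[4,6], y∈[1,6] → 2·5 = 10.

10.00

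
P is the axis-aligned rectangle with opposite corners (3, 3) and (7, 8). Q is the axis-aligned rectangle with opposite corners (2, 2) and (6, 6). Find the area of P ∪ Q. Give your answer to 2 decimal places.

By inclusion–exclusion:
Individual areas: |P| = 20, |Q| = 16.
|P∩Q|: x∈[3,6], y∈[3,6] → 3·3 = 9.
|P ∪ Q| = 36 − 9 = 27.00.

27.00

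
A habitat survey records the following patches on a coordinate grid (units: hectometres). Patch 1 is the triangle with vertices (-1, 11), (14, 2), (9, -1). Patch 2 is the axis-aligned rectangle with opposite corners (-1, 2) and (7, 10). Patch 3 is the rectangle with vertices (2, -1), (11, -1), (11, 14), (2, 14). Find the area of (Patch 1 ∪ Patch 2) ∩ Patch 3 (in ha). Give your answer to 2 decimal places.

60.55

The region (Patch 1 ∪ Patch 2) ∩ Patch 3 is the polygon with vertices (7,10), (7,6.2), (11,3.8), (11,0.2), (9,-1), (6.5,2), (2,2), (2,10).
By the shoelace formula its area is 60.55.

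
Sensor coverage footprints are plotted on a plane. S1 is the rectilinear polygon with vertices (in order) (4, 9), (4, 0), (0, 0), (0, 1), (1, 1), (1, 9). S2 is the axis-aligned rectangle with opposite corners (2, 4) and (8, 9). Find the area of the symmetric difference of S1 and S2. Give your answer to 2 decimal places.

38.00

|S1| = 28, |S2| = 30, |S1∩S2| = 10.
|S1 △ S2| = |S1| + |S2| − 2·|S1∩S2| = 28 + 30 − 20 = 38.00.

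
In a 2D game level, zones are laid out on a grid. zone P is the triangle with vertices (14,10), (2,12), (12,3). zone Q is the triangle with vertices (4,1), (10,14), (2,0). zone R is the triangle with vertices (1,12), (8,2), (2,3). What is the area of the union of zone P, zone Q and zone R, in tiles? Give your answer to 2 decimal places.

By inclusion–exclusion:
Individual areas: |zone P| = 44, |zone Q| = 10, |zone R| = 26.5.
|zone P∩zone Q| = 1.6522.
|zone P∩zone R| = 0.
|zone Q∩zone R| = 3.0618.
|zone P∩zone Q∩zone R| = 0.
|zone P ∪ zone Q ∪ zone R| = 80.5 − 4.714 + 0 = 75.79.

75.79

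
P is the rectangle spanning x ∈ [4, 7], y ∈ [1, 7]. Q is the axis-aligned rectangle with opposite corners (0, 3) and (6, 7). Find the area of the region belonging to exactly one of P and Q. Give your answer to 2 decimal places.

|P∩Q|: x∈[4,6], y∈[3,7] → 2·4 = 8.
|P △ Q| = |P| + |Q| − 2·|P∩Q| = 18 + 24 − 16 = 26.00.

26.00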